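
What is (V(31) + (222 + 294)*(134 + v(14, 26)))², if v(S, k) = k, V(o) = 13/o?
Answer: 6550390153129/961 ≈ 6.8162e+9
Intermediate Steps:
(V(31) + (222 + 294)*(134 + v(14, 26)))² = (13/31 + (222 + 294)*(134 + 26))² = (13*(1/31) + 516*160)² = (13/31 + 82560)² = (2559373/31)² = 6550390153129/961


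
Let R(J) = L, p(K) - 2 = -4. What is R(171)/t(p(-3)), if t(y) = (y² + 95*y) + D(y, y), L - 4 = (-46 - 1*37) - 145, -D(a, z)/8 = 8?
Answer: 112/125 ≈ 0.89600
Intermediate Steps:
p(K) = -2 (p(K) = 2 - 4 = -2)
D(a, z) = -64 (D(a, z) = -8*8 = -64)
L = -224 (L = 4 + ((-46 - 1*37) - 145) = 4 + ((-46 - 37) - 145) = 4 + (-83 - 145) = 4 - 228 = -224)
t(y) = -64 + y² + 95*y (t(y) = (y² + 95*y) - 64 = -64 + y² + 95*y)
R(J) = -224
R(171)/t(p(-3)) = -224/(-64 + (-2)² + 95*(-2)) = -224/(-64 + 4 - 190) = -224/(-250) = -224*(-1/250) = 112/125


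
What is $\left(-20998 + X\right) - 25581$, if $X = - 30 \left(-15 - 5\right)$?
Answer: $-45979$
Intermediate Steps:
$X = 600$ ($X = \left(-30\right) \left(-20\right) = 600$)
$\left(-20998 + X\right) - 25581 = \left(-20998 + 600\right) - 25581 = -20398 - 25581 = -45979$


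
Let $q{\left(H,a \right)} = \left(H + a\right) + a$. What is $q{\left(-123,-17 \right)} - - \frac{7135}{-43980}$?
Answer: $- \frac{1382399}{8796} \approx -157.16$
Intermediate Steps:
$q{\left(H,a \right)} = H + 2 a$
$q{\left(-123,-17 \right)} - - \frac{7135}{-43980} = \left(-123 + 2 \left(-17\right)\right) - - \frac{7135}{-43980} = \left(-123 - 34\right) - \left(-7135\right) \left(- \frac{1}{43980}\right) = -157 - \frac{1427}{8796} = - \frac{1382399}{8796}$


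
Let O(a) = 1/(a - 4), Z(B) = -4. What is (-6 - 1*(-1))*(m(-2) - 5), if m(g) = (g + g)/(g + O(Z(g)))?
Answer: 265/17 ≈ 15.588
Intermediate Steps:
O(a) = 1/(-4 + a)
m(g) = 2*g/(-1/8 + g) (m(g) = (g + g)/(g + 1/(-4 - 4)) = (2*g)/(g + 1/(-8)) = (2*g)/(g - 1/8) = (2*g)/(-1/8 + g) = 2*g/(-1/8 + g))
(-6 - 1*(-1))*(m(-2) - 5) = (-6 - 1*(-1))*(16*(-2)/(-1 + 8*(-2)) - 5) = (-6 + 1)*(16*(-2)/(-1 - 16) - 5) = -5*(16*(-2)/(-17) - 5) = -5*(16*(-2)*(-1/17) - 5) = -5*(32/17 - 5) = -5*(-53/17) = 265/17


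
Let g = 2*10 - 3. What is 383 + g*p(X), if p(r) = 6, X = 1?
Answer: 485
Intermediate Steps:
g = 17 (g = 20 - 3 = 17)
383 + g*p(X) = 383 + 17*6 = 383 + 102 = 485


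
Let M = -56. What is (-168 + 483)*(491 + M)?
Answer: 137025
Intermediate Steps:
(-168 + 483)*(491 + M) = (-168 + 483)*(491 - 56) = 315*435 = 137025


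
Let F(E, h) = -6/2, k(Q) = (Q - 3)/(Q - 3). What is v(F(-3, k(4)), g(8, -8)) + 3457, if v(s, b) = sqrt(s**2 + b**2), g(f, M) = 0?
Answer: 3460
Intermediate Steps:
k(Q) = 1 (k(Q) = (-3 + Q)/(-3 + Q) = 1)
F(E, h) = -3 (F(E, h) = -6*1/2 = -3)
v(s, b) = sqrt(b**2 + s**2)
v(F(-3, k(4)), g(8, -8)) + 3457 = sqrt(0**2 + (-3)**2) + 3457 = sqrt(0 + 9) + 3457 = sqrt(9) + 3457 = 3 + 3457 = 3460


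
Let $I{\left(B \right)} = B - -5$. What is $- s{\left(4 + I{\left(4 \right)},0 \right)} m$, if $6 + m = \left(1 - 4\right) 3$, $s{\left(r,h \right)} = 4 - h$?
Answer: $60$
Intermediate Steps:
$I{\left(B \right)} = 5 + B$ ($I{\left(B \right)} = B + 5 = 5 + B$)
$m = -15$ ($m = -6 + \left(1 - 4\right) 3 = -6 - 9 = -15$)
$- s{\left(4 + I{\left(4 \right)},0 \right)} m = - (4 - 0) \left(-15\right) = - (4 + 0) \left(-15\right) = \left(-1\right) 4 \left(-15\right) = \left(-4\right) \left(-15\right) = 60$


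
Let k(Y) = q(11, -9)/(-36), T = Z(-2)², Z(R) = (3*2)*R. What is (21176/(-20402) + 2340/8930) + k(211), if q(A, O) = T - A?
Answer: -1466012369/327941748 ≈ -4.4703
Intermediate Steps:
Z(R) = 6*R
T = 144 (T = (6*(-2))² = (-12)² = 144)
q(A, O) = 144 - A
k(Y) = -133/36 (k(Y) = (144 - 1*11)/(-36) = (144 - 11)*(-1/36) = 133*(-1/36) = -133/36)
(21176/(-20402) + 2340/8930) + k(211) = (21176/(-20402) + 2340/8930) - 133/36 = (21176*(-1/20402) + 2340*(1/8930)) - 133/36 = (-10588/10201 + 234/893) - 133/36 = -7068050/9109493 - 133/36 = -1466012369/327941748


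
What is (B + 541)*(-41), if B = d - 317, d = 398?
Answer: -25502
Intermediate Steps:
B = 81 (B = 398 - 317 = 81)
(B + 541)*(-41) = (81 + 541)*(-41) = 622*(-41) = -25502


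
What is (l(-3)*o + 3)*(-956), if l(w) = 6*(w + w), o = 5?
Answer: 169212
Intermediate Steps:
l(w) = 12*w (l(w) = 6*(2*w) = 12*w)
(l(-3)*o + 3)*(-956) = ((12*(-3))*5 + 3)*(-956) = (-36*5 + 3)*(-956) = (-180 + 3)*(-956) = -177*(-956) = 169212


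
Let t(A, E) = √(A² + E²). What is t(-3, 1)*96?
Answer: 96*√10 ≈ 303.58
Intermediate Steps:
t(-3, 1)*96 = √((-3)² + 1²)*96 = √(9 + 1)*96 = √10*96 = 96*√10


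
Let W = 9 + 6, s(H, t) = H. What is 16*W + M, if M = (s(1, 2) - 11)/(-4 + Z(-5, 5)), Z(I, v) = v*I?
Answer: 6970/29 ≈ 240.34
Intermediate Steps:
Z(I, v) = I*v
M = 10/29 (M = (1 - 11)/(-4 - 5*5) = -10/(-4 - 25) = -10/(-29) = -10*(-1/29) = 10/29 ≈ 0.34483)
W = 15
16*W + M = 16*15 + 10/29 = 240 + 10/29 = 6970/29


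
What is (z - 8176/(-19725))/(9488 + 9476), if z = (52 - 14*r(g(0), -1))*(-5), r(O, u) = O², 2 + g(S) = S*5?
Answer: 100669/93516225 ≈ 0.0010765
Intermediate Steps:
g(S) = -2 + 5*S (g(S) = -2 + S*5 = -2 + 5*S)
z = 20 (z = (52 - 14*(-2 + 5*0)²)*(-5) = (52 - 14*(-2 + 0)²)*(-5) = (52 - 14*(-2)²)*(-5) = (52 - 14*4)*(-5) = (52 - 56)*(-5) = -4*(-5) = 20)
(z - 8176/(-19725))/(9488 + 9476) = (20 - 8176/(-19725))/(9488 + 9476) = (20 - 8176*(-1/19725))/18964 = (20 + 8176/19725)*(1/18964) = (402676/19725)*(1/18964) = 100669/93516225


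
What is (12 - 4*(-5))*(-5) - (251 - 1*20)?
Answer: -391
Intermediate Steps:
(12 - 4*(-5))*(-5) - (251 - 1*20) = (12 + 20)*(-5) - (251 - 20) = 32*(-5) - 1*231 = -160 - 231 = -391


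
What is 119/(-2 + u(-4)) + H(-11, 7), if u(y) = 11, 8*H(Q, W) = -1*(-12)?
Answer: 265/18 ≈ 14.722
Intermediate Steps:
H(Q, W) = 3/2 (H(Q, W) = (-1*(-12))/8 = (⅛)*12 = 3/2)
119/(-2 + u(-4)) + H(-11, 7) = 119/(-2 + 11) + 3/2 = 119/9 + 3/2 = 265/18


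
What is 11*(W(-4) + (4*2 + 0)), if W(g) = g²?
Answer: 264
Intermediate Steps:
11*(W(-4) + (4*2 + 0)) = 11*((-4)² + (4*2 + 0)) = 11*(16 + (8 + 0)) = 11*(16 + 8) = 11*24 = 264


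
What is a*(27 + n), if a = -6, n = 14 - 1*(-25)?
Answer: -396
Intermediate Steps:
n = 39 (n = 14 + 25 = 39)
a*(27 + n) = -6*(27 + 39) = -6*66 = -396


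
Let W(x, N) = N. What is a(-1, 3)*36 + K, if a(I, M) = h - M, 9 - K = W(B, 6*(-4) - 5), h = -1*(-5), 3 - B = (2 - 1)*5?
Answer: 110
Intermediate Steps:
B = -2 (B = 3 - (2 - 1)*5 = 3 - 5 = -2)
h = 5
K = 38 (K = 9 - (6*(-4) - 5) = 9 - (-24 - 5) = 9 - 1*(-29) = 9 + 29 = 38)
a(I, M) = 5 - M
a(-1, 3)*36 + K = (5 - 1*3)*36 + 38 = (5 - 3)*36 + 38 = 2*36 + 38 = 72 + 38 = 110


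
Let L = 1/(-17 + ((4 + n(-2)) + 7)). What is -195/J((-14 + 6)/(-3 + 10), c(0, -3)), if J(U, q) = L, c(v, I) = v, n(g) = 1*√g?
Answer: 1170 - 195*I*√2 ≈ 1170.0 - 275.77*I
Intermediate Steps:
n(g) = √g
L = 1/(-6 + I*√2) (L = 1/(-17 + ((4 + √(-2)) + 7)) = 1/(-17 + ((4 + I*√2) + 7)) = 1/(-17 + (11 + I*√2)) = 1/(-6 + I*√2) ≈ -0.15789 - 0.037216*I)
J(U, q) = -3/19 - I*√2/38
-195/J((-14 + 6)/(-3 + 10), c(0, -3)) = -195/(-3/19 - I*√2/38)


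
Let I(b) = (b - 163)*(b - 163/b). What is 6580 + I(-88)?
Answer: 2481871/88 ≈ 28203.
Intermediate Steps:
I(b) = (-163 + b)*(b - 163/b)
6580 + I(-88) = 6580 + (-163 + (-88)² - 163*(-88) + 26569/(-88)) = 6580 + (-163 + 7744 + 14344 + 26569*(-1/88)) = 6580 + (-163 + 7744 + 14344 - 26569/88) = 6580 + 1902831/88 = 2481871/88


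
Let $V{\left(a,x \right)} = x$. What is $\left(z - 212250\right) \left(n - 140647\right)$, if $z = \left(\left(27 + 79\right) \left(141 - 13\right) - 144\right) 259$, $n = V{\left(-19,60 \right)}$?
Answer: $-458955540242$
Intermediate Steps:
$n = 60$
$z = 3476816$ ($z = \left(106 \cdot 128 - 144\right) 259 = \left(13568 - 144\right) 259 = 13424 \cdot 259 = 3476816$)
$\left(z - 212250\right) \left(n - 140647\right) = \left(3476816 - 212250\right) \left(60 - 140647\right) = 3264566 \left(-140587\right) = -458955540242$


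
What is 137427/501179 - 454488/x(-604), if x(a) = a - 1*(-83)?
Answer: 227851440819/261114259 ≈ 872.61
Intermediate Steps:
x(a) = 83 + a (x(a) = a + 83 = 83 + a)
137427/501179 - 454488/x(-604) = 137427/501179 - 454488/(83 - 604) = 137427*(1/501179) - 454488/(-521) = 137427/501179 - 454488*(-1/521) = 137427/501179 + 454488/521 = 227851440819/261114259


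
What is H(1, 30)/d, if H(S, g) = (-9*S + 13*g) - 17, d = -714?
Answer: -26/51 ≈ -0.50980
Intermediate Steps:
H(S, g) = -17 - 9*S + 13*g
H(1, 30)/d = (-17 - 9*1 + 13*30)/(-714) = (-17 - 9 + 390)*(-1/714) = 364*(-1/714) = -26/51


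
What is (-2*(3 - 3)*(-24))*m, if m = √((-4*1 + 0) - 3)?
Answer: 0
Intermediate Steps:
m = I*√7 (m = √((-4 + 0) - 3) = √(-4 - 3) = √(-7) = I*√7 ≈ 2.6458*I)
(-2*(3 - 3)*(-24))*m = (-2*(3 - 3)*(-24))*(I*√7) = (-2*0*(-24))*(I*√7) = (0*(-24))*(I*√7) = 0*(I*√7) = 0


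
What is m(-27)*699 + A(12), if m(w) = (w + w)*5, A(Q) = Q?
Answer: -188718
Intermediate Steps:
m(w) = 10*w (m(w) = (2*w)*5 = 10*w)
m(-27)*699 + A(12) = (10*(-27))*699 + 12 = -270*699 + 12 = -188730 + 12 = -188718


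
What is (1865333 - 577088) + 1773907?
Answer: 3062152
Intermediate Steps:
(1865333 - 577088) + 1773907 = 1288245 + 1773907 = 3062152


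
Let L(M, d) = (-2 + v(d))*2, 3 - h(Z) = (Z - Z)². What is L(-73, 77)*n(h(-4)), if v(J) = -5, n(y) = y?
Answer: -42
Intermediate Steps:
h(Z) = 3 (h(Z) = 3 - (Z - Z)² = 3 - 1*0² = 3 - 1*0 = 3 + 0 = 3)
L(M, d) = -14 (L(M, d) = (-2 - 5)*2 = -7*2 = -14)
L(-73, 77)*n(h(-4)) = -14*3 = -42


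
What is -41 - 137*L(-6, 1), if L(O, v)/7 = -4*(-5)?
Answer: -19221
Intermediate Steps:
L(O, v) = 140 (L(O, v) = 7*(-4*(-5)) = 7*20 = 140)
-41 - 137*L(-6, 1) = -41 - 137*140 = -41 - 19180 = -19221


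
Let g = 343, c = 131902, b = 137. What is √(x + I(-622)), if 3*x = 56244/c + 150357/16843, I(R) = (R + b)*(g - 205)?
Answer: I*√82581403809251386489027/1110812693 ≈ 258.7*I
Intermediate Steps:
I(R) = 18906 + 138*R (I(R) = (R + 137)*(343 - 205) = (137 + R)*138 = 18906 + 138*R)
x = 3463284451/1110812693 (x = (56244/131902 + 150357/16843)/3 = (56244*(1/131902) + 150357*(1/16843))/3 = (28122/65951 + 150357/16843)/3 = (⅓)*(10389853353/1110812693) = 3463284451/1110812693 ≈ 3.1178)
√(x + I(-622)) = √(3463284451/1110812693 + (18906 + 138*(-622))) = √(3463284451/1110812693 + (18906 - 85836)) = √(3463284451/1110812693 - 66930) = √(-74343230258039/1110812693) = I*√82581403809251386489027/1110812693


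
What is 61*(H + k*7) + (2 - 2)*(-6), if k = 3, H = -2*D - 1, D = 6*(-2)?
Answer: 2684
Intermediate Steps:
D = -12
H = 23 (H = -2*(-12) - 1 = 24 - 1 = 23)
61*(H + k*7) + (2 - 2)*(-6) = 61*(23 + 3*7) + (2 - 2)*(-6) = 61*(23 + 21) + 0*(-6) = 61*44 + 0 = 2684 + 0 = 2684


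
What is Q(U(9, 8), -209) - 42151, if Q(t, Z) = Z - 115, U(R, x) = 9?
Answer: -42475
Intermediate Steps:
Q(t, Z) = -115 + Z
Q(U(9, 8), -209) - 42151 = (-115 - 209) - 42151 = -324 - 42151 = -42475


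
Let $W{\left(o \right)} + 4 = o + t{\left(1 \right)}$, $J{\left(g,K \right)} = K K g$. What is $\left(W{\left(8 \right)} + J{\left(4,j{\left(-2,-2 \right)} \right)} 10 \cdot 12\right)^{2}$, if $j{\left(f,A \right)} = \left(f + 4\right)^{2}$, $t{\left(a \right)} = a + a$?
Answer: $59074596$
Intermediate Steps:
$t{\left(a \right)} = 2 a$
$j{\left(f,A \right)} = \left(4 + f\right)^{2}$
$J{\left(g,K \right)} = g K^{2}$ ($J{\left(g,K \right)} = K^{2} g = g K^{2}$)
$W{\left(o \right)} = -2 + o$ ($W{\left(o \right)} = -4 + \left(o + 2 \cdot 1\right) = -4 + \left(o + 2\right) = -4 + \left(2 + o\right) = -2 + o$)
$\left(W{\left(8 \right)} + J{\left(4,j{\left(-2,-2 \right)} \right)} 10 \cdot 12\right)^{2} = \left(\left(-2 + 8\right) + 4 \left(\left(4 - 2\right)^{2}\right)^{2} \cdot 10 \cdot 12\right)^{2} = \left(6 + 4 \left(2^{2}\right)^{2} \cdot 10 \cdot 12\right)^{2} = \left(6 + 4 \cdot 4^{2} \cdot 10 \cdot 12\right)^{2} = \left(6 + 4 \cdot 16 \cdot 10 \cdot 12\right)^{2} = \left(6 + 64 \cdot 10 \cdot 12\right)^{2} = \left(6 + 640 \cdot 12\right)^{2} = \left(6 + 7680\right)^{2} = 7686^{2} = 59074596$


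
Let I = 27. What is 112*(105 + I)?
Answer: 14784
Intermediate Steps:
112*(105 + I) = 112*(105 + 27) = 112*132 = 14784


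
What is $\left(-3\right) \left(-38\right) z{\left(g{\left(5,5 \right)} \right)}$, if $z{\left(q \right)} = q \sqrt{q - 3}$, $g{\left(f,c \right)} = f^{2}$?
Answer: $2850 \sqrt{22} \approx 13368.0$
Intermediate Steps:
$z{\left(q \right)} = q \sqrt{-3 + q}$
$\left(-3\right) \left(-38\right) z{\left(g{\left(5,5 \right)} \right)} = \left(-3\right) \left(-38\right) 5^{2} \sqrt{-3 + 5^{2}} = 114 \cdot 25 \sqrt{-3 + 25} = 114 \cdot 25 \sqrt{22} = 2850 \sqrt{22}$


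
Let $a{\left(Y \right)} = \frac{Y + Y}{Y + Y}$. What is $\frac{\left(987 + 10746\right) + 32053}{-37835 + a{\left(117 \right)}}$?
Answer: $- \frac{21893}{18917} \approx -1.1573$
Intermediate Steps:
$a{\left(Y \right)} = 1$ ($a{\left(Y \right)} = \frac{2 Y}{2 Y} = 2 Y \frac{1}{2 Y} = 1$)
$\frac{\left(987 + 10746\right) + 32053}{-37835 + a{\left(117 \right)}} = \frac{\left(987 + 10746\right) + 32053}{-37835 + 1} = \frac{11733 + 32053}{-37834} = 43786 \left(- \frac{1}{37834}\right) = - \frac{21893}{18917}$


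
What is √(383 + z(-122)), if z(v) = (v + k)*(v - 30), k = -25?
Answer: √22727 ≈ 150.75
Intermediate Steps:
z(v) = (-30 + v)*(-25 + v) (z(v) = (v - 25)*(v - 30) = (-25 + v)*(-30 + v) = (-30 + v)*(-25 + v))
√(383 + z(-122)) = √(383 + (750 + (-122)² - 55*(-122))) = √(383 + (750 + 14884 + 6710)) = √(383 + 22344) = √22727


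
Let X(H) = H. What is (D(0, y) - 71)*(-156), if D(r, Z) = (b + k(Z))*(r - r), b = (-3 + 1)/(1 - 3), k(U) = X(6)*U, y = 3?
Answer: 11076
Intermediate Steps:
k(U) = 6*U
b = 1 (b = -2/(-2) = -2*(-½) = 1)
D(r, Z) = 0 (D(r, Z) = (1 + 6*Z)*(r - r) = (1 + 6*Z)*0 = 0)
(D(0, y) - 71)*(-156) = (0 - 71)*(-156) = -71*(-156) = 11076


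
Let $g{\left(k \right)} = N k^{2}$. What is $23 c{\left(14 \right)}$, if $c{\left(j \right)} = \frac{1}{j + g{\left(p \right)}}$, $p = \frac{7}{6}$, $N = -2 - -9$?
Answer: $\frac{828}{847} \approx 0.97757$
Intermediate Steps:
$N = 7$ ($N = -2 + 9 = 7$)
$p = \frac{7}{6}$ ($p = 7 \cdot \frac{1}{6} = \frac{7}{6} \approx 1.1667$)
$g{\left(k \right)} = 7 k^{2}$
$c{\left(j \right)} = \frac{1}{\frac{343}{36} + j}$ ($c{\left(j \right)} = \frac{1}{j + 7 \left(\frac{7}{6}\right)^{2}} = \frac{1}{j + 7 \cdot \frac{49}{36}} = \frac{1}{j + \frac{343}{36}} = \frac{1}{\frac{343}{36} + j}$)
$23 c{\left(14 \right)} = 23 \frac{36}{343 + 36 \cdot 14} = 23 \frac{36}{343 + 504} = 23 \cdot \frac{36}{847} = \frac{828}{847}$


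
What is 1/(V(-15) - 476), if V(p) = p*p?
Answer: -1/251 ≈ -0.0039841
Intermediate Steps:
V(p) = p²
1/(V(-15) - 476) = 1/((-15)² - 476) = 1/(225 - 476) = 1/(-251) = -1/251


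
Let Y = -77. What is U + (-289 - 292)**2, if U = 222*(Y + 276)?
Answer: 381739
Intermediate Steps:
U = 44178 (U = 222*(-77 + 276) = 222*199 = 44178)
U + (-289 - 292)**2 = 44178 + (-289 - 292)**2 = 44178 + (-581)**2 = 44178 + 337561 = 381739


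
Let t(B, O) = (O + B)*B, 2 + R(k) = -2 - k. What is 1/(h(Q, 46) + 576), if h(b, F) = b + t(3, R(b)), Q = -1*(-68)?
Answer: 1/437 ≈ 0.0022883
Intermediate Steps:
R(k) = -4 - k (R(k) = -2 + (-2 - k) = -4 - k)
Q = 68
t(B, O) = B*(B + O) (t(B, O) = (B + O)*B = B*(B + O))
h(b, F) = -3 - 2*b (h(b, F) = b + 3*(3 + (-4 - b)) = b + 3*(-1 - b) = b + (-3 - 3*b) = -3 - 2*b)
1/(h(Q, 46) + 576) = 1/((-3 - 2*68) + 576) = 1/((-3 - 136) + 576) = 1/(-139 + 576) = 1/437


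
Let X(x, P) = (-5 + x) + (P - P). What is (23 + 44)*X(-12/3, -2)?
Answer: -603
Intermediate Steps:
X(x, P) = -5 + x (X(x, P) = (-5 + x) + 0 = -5 + x)
(23 + 44)*X(-12/3, -2) = (23 + 44)*(-5 - 12/3) = 67*(-5 - 12*⅓) = 67*(-5 - 4) = 67*(-9) = -603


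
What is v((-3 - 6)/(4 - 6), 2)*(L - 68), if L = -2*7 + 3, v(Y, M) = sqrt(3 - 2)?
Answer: -79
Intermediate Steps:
v(Y, M) = 1 (v(Y, M) = sqrt(1) = 1)
L = -11 (L = -14 + 3 = -11)
v((-3 - 6)/(4 - 6), 2)*(L - 68) = 1*(-11 - 68) = 1*(-79) = -79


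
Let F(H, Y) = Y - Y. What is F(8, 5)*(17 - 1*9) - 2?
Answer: -2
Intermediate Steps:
F(H, Y) = 0
F(8, 5)*(17 - 1*9) - 2 = 0*(17 - 1*9) - 2 = 0*(17 - 9) - 2 = 0*8 - 2 = 0 - 2 = -2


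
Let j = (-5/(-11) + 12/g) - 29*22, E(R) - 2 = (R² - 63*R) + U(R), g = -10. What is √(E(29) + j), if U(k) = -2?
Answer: 3*I*√546095/55 ≈ 40.308*I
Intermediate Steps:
E(R) = R² - 63*R (E(R) = 2 + ((R² - 63*R) - 2) = 2 + (-2 + R² - 63*R) = R² - 63*R)
j = -35131/55 (j = (-5/(-11) + 12/(-10)) - 29*22 = (-5*(-1/11) + 12*(-⅒)) - 638 = (5/11 - 6/5) - 638 = -41/55 - 638 = -35131/55 ≈ -638.75)
√(E(29) + j) = √(29*(-63 + 29) - 35131/55) = √(29*(-34) - 35131/55) = √(-986 - 35131/55) = √(-89361/55) = 3*I*√546095/55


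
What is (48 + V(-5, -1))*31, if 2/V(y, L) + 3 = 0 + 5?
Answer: 1519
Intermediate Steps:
V(y, L) = 1 (V(y, L) = 2/(-3 + (0 + 5)) = 2/(-3 + 5) = 2/2 = 2*(½) = 1)
(48 + V(-5, -1))*31 = (48 + 1)*31 = 49*31 = 1519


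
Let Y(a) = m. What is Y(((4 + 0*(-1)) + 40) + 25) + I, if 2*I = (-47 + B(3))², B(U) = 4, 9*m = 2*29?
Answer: 16757/18 ≈ 930.94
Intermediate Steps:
m = 58/9 (m = (2*29)/9 = (⅑)*58 = 58/9 ≈ 6.4444)
Y(a) = 58/9
I = 1849/2 (I = (-47 + 4)²/2 = (½)*(-43)² = (½)*1849 = 1849/2 ≈ 924.50)
Y(((4 + 0*(-1)) + 40) + 25) + I = 58/9 + 1849/2 = 16757/18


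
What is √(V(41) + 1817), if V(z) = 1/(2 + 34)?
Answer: √65413/6 ≈ 42.627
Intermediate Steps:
V(z) = 1/36
√(V(41) + 1817) = √(1/36 + 1817) = √(65413/36) = √65413/6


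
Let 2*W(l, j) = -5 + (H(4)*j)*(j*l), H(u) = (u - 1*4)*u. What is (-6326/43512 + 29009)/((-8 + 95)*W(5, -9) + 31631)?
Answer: 631116641/683432106 ≈ 0.92345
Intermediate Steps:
H(u) = u*(-4 + u) (H(u) = (u - 4)*u = (-4 + u)*u = u*(-4 + u))
W(l, j) = -5/2 (W(l, j) = (-5 + ((4*(-4 + 4))*j)*(j*l))/2 = (-5 + ((4*0)*j)*(j*l))/2 = (-5 + (0*j)*(j*l))/2 = (-5 + 0*(j*l))/2 = (-5 + 0)/2 = (1/2)*(-5) = -5/2)
(-6326/43512 + 29009)/((-8 + 95)*W(5, -9) + 31631) = (-6326/43512 + 29009)/((-8 + 95)*(-5/2) + 31631) = (-6326*1/43512 + 29009)/(87*(-5/2) + 31631) = (-3163/21756 + 29009)/(-435/2 + 31631) = 631116641/(21756*(62827/2)) = (631116641/21756)*(2/62827) = 631116641/683432106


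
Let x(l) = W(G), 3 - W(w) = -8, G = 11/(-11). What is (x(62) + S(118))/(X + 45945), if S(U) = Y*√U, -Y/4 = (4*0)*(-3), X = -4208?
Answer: 11/41737 ≈ 0.00026355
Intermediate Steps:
G = -1 (G = 11*(-1/11) = -1)
W(w) = 11 (W(w) = 3 - 1*(-8) = 3 + 8 = 11)
x(l) = 11
Y = 0 (Y = -4*4*0*(-3) = -0*(-3) = -4*0 = 0)
S(U) = 0 (S(U) = 0*√U = 0)
(x(62) + S(118))/(X + 45945) = (11 + 0)/(-4208 + 45945) = 11/41737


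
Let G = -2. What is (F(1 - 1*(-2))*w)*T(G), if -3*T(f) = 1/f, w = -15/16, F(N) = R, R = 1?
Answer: -5/32 ≈ -0.15625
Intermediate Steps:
F(N) = 1
w = -15/16 (w = -15*1/16 = -15/16 ≈ -0.93750)
T(f) = -1/(3*f)
(F(1 - 1*(-2))*w)*T(G) = (1*(-15/16))*(-⅓/(-2)) = -(-5)*(-1)/(16*2) = -15/16*⅙ = -5/32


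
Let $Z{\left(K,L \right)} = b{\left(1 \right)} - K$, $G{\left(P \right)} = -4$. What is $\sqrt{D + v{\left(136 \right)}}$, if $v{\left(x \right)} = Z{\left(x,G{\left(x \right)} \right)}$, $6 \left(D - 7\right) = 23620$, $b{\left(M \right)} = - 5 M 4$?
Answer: $\frac{\sqrt{34089}}{3} \approx 61.544$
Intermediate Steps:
$b{\left(M \right)} = - 20 M$
$D = \frac{11831}{3}$ ($D = 7 + \frac{1}{6} \cdot 23620 = 7 + \frac{11810}{3} = \frac{11831}{3} \approx 3943.7$)
$Z{\left(K,L \right)} = -20 - K$ ($Z{\left(K,L \right)} = \left(-20\right) 1 - K = -20 - K$)
$v{\left(x \right)} = -20 - x$
$\sqrt{D + v{\left(136 \right)}} = \sqrt{\frac{11831}{3} - 156} = \sqrt{\frac{11363}{3}} = \frac{\sqrt{34089}}{3}$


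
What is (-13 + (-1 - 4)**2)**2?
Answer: 144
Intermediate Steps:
(-13 + (-1 - 4)**2)**2 = (-13 + (-5)**2)**2 = (-13 + 25)**2 = 12**2 = 144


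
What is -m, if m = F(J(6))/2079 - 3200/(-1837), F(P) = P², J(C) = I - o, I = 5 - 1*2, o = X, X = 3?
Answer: -3200/1837 ≈ -1.7420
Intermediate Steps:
o = 3
I = 3 (I = 5 - 2 = 3)
J(C) = 0 (J(C) = 3 - 1*3 = 3 - 3 = 0)
m = 3200/1837 (m = 0²/2079 - 3200/(-1837) = 0*(1/2079) - 3200*(-1/1837) = 0 + 3200/1837 = 3200/1837 ≈ 1.7420)
-m = -1*3200/1837 = -3200/1837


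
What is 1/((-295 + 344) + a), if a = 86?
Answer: 1/135 ≈ 0.0074074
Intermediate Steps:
1/((-295 + 344) + a) = 1/((-295 + 344) + 86) = 1/(49 + 86) = 1/135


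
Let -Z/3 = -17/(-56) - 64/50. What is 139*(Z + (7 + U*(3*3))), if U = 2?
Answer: 5435039/1400 ≈ 3882.2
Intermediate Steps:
Z = 4101/1400 (Z = -3*(-17/(-56) - 64/50) = -3*(-17*(-1/56) - 64*1/50) = -3*(17/56 - 32/25) = -3*(-1367/1400) = 4101/1400 ≈ 2.9293)
139*(Z + (7 + U*(3*3))) = 139*(4101/1400 + (7 + 2*(3*3))) = 139*(4101/1400 + (7 + 2*9)) = 139*(4101/1400 + (7 + 18)) = 139*(4101/1400 + 25) = 139*(39101/1400) = 5435039/1400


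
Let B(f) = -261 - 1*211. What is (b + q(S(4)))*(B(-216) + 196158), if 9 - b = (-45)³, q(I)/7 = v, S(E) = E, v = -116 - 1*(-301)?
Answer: 18087061294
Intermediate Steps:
v = 185 (v = -116 + 301 = 185)
B(f) = -472 (B(f) = -261 - 211 = -472)
q(I) = 1295 (q(I) = 7*185 = 1295)
b = 91134 (b = 9 - 1*(-45)³ = 9 - 1*(-91125) = 9 + 91125 = 91134)
(b + q(S(4)))*(B(-216) + 196158) = (91134 + 1295)*(-472 + 196158) = 92429*195686 = 18087061294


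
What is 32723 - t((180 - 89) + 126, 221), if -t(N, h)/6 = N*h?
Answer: 320465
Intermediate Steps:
t(N, h) = -6*N*h
32723 - t((180 - 89) + 126, 221) = 32723 - (-6)*((180 - 89) + 126)*221 = 32723 - (-6)*(91 + 126)*221 = 32723 - (-6)*217*221 = 32723 - 1*(-287742) = 32723 + 287742 = 320465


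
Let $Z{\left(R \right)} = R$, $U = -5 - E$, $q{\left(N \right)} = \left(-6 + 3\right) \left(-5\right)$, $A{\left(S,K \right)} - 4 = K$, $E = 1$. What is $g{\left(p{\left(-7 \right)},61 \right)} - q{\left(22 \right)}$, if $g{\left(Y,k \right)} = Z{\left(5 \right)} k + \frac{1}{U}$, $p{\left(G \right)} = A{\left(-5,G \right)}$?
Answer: $\frac{1739}{6} \approx 289.83$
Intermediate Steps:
$A{\left(S,K \right)} = 4 + K$
$p{\left(G \right)} = 4 + G$
$q{\left(N \right)} = 15$ ($q{\left(N \right)} = \left(-3\right) \left(-5\right) = 15$)
$U = -6$ ($U = -5 - 1 = -6$)
$g{\left(Y,k \right)} = - \frac{1}{6} + 5 k$ ($g{\left(Y,k \right)} = 5 k + \frac{1}{-6} = 5 k - \frac{1}{6} = - \frac{1}{6} + 5 k$)
$g{\left(p{\left(-7 \right)},61 \right)} - q{\left(22 \right)} = \left(- \frac{1}{6} + 5 \cdot 61\right) - 15 = \left(- \frac{1}{6} + 305\right) - 15 = \frac{1829}{6} - 15 = \frac{1739}{6}$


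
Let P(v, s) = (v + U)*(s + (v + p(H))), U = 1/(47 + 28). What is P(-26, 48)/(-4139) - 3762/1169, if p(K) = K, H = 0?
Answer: -1117694468/362886825 ≈ -3.0800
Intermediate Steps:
U = 1/75 ≈ 0.013333
P(v, s) = (1/75 + v)*(s + v) (P(v, s) = (v + 1/75)*(s + (v + 0)) = (1/75 + v)*(s + v))
P(-26, 48)/(-4139) - 3762/1169 = ((-26)² + (1/75)*48 + (1/75)*(-26) + 48*(-26))/(-4139) - 3762/1169 = (676 + 16/25 - 26/75 - 1248)*(-1/4139) - 3762*1/1169 = -42878/75*(-1/4139) - 3762/1169 = 42878/310425 - 3762/1169 = -1117694468/362886825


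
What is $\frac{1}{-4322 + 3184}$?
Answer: $- \frac{1}{1138} \approx -0.00087873$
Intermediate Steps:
$\frac{1}{-4322 + 3184} = \frac{1}{-1138} = - \frac{1}{1138}$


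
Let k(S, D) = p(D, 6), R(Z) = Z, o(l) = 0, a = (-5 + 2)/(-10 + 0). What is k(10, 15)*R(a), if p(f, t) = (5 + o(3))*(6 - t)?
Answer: 0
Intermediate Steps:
a = 3/10 (a = -3/(-10) = -3*(-⅒) = 3/10 ≈ 0.30000)
p(f, t) = 30 - 5*t (p(f, t) = (5 + 0)*(6 - t) = 5*(6 - t) = 30 - 5*t)
k(S, D) = 0 (k(S, D) = 30 - 5*6 = 30 - 30 = 0)
k(10, 15)*R(a) = 0*(3/10) = 0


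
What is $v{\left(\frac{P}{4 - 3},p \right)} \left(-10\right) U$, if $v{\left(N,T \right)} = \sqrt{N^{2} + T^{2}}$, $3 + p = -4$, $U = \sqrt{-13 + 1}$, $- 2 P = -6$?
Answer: $- 20 i \sqrt{174} \approx - 263.82 i$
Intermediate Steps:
$P = 3$ ($P = \left(- \frac{1}{2}\right) \left(-6\right) = 3$)
$U = 2 i \sqrt{3}$ ($U = \sqrt{-12} = 2 i \sqrt{3} \approx 3.4641 i$)
$p = -7$ ($p = -3 - 4 = -7$)
$v{\left(\frac{P}{4 - 3},p \right)} \left(-10\right) U = \sqrt{\left(\frac{3}{4 - 3}\right)^{2} + \left(-7\right)^{2}} \left(-10\right) 2 i \sqrt{3} = \sqrt{\left(\frac{3}{4 - 3}\right)^{2} + 49} \left(-10\right) 2 i \sqrt{3} = \sqrt{\left(\frac{3}{1}\right)^{2} + 49} \left(-10\right) 2 i \sqrt{3} = \sqrt{\left(3 \cdot 1\right)^{2} + 49} \left(-10\right) 2 i \sqrt{3} = \sqrt{3^{2} + 49} \left(-10\right) 2 i \sqrt{3} = \sqrt{9 + 49} \left(-10\right) 2 i \sqrt{3} = \sqrt{58} \left(-10\right) 2 i \sqrt{3} = - 10 \sqrt{58} \cdot 2 i \sqrt{3} = - 20 i \sqrt{174}$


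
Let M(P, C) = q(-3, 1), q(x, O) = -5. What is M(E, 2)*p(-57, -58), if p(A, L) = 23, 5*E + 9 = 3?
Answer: -115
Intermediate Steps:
E = -6/5 (E = -9/5 + (1/5)*3 = -9/5 + 3/5 = -6/5 ≈ -1.2000)
M(P, C) = -5
M(E, 2)*p(-57, -58) = -5*23 = -115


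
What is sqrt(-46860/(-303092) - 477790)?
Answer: I*sqrt(2743253106200215)/75773 ≈ 691.22*I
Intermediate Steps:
sqrt(-46860/(-303092) - 477790) = sqrt(-46860*(-1/303092) - 477790) = sqrt(11715/75773 - 477790) = sqrt(-36203569955/75773) = I*sqrt(2743253106200215)/75773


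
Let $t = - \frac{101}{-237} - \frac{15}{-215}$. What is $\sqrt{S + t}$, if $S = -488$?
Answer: $\frac{i \sqrt{50630457414}}{10191} \approx 22.079 i$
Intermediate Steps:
$t = \frac{5054}{10191}$ ($t = \left(-101\right) \left(- \frac{1}{237}\right) - - \frac{3}{43} = \frac{101}{237} + \frac{3}{43} = \frac{5054}{10191} \approx 0.49593$)
$\sqrt{S + t} = \sqrt{-488 + \frac{5054}{10191}} = \sqrt{- \frac{4968154}{10191}} = \frac{i \sqrt{50630457414}}{10191}$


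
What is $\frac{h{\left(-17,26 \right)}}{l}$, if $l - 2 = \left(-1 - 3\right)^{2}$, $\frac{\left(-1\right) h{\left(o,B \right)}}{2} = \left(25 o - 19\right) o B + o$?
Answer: $- \frac{196231}{9} \approx -21803.0$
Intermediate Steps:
$h{\left(o,B \right)} = - 2 o - 2 B o \left(-19 + 25 o\right)$ ($h{\left(o,B \right)} = - 2 \left(\left(25 o - 19\right) o B + o\right) = - 2 \left(\left(-19 + 25 o\right) o B + o\right) = - 2 \left(o \left(-19 + 25 o\right) B + o\right) = - 2 \left(B o \left(-19 + 25 o\right) + o\right) = - 2 \left(o + B o \left(-19 + 25 o\right)\right) = - 2 o - 2 B o \left(-19 + 25 o\right)$)
$l = 18$ ($l = 2 + \left(-1 - 3\right)^{2} = 2 + \left(-4\right)^{2} = 2 + 16 = 18$)
$\frac{h{\left(-17,26 \right)}}{l} = \frac{2 \left(-17\right) \left(-1 + 19 \cdot 26 - 650 \left(-17\right)\right)}{18} = 2 \left(-17\right) \left(-1 + 494 + 11050\right) \frac{1}{18} = 2 \left(-17\right) 11543 \cdot \frac{1}{18} = \left(-392462\right) \frac{1}{18} = - \frac{196231}{9}$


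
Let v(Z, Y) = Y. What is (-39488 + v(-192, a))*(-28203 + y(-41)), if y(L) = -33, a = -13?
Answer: 1115350236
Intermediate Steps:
(-39488 + v(-192, a))*(-28203 + y(-41)) = (-39488 - 13)*(-28203 - 33) = -39501*(-28236) = 1115350236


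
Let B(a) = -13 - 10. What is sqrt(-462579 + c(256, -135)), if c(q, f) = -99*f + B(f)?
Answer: I*sqrt(449237) ≈ 670.25*I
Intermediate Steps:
B(a) = -23
c(q, f) = -23 - 99*f (c(q, f) = -99*f - 23 = -23 - 99*f)
sqrt(-462579 + c(256, -135)) = sqrt(-462579 + (-23 - 99*(-135))) = sqrt(-462579 + (-23 + 13365)) = sqrt(-462579 + 13342) = sqrt(-449237) = I*sqrt(449237)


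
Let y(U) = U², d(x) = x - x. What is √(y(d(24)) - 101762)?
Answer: I*√101762 ≈ 319.0*I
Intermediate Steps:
d(x) = 0
√(y(d(24)) - 101762) = √(0² - 101762) = √(0 - 101762) = √(-101762) = I*√101762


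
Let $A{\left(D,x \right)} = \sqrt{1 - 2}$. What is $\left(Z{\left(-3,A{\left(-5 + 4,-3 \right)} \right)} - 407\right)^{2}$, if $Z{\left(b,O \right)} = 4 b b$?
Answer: $137641$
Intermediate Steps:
$A{\left(D,x \right)} = i$ ($A{\left(D,x \right)} = \sqrt{-1} = i$)
$Z{\left(b,O \right)} = 4 b^{2}$
$\left(Z{\left(-3,A{\left(-5 + 4,-3 \right)} \right)} - 407\right)^{2} = \left(4 \left(-3\right)^{2} - 407\right)^{2} = \left(4 \cdot 9 - 407\right)^{2} = \left(36 - 407\right)^{2} = \left(-371\right)^{2} = 137641$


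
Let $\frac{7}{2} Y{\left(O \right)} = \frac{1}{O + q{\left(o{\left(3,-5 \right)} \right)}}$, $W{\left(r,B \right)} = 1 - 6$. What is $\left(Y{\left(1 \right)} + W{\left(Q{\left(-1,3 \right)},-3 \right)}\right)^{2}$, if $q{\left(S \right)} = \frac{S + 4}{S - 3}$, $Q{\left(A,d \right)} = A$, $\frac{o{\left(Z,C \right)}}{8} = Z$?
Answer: $\frac{57121}{2401} \approx 23.79$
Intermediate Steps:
$o{\left(Z,C \right)} = 8 Z$
$q{\left(S \right)} = \frac{4 + S}{-3 + S}$
$W{\left(r,B \right)} = -5$ ($W{\left(r,B \right)} = 1 - 6 = -5$)
$Y{\left(O \right)} = \frac{2}{7 \left(\frac{4}{3} + O\right)}$ ($Y{\left(O \right)} = \frac{2}{7 \left(O + \frac{4 + 8 \cdot 3}{-3 + 8 \cdot 3}\right)} = \frac{2}{7 \left(O + \frac{4 + 24}{-3 + 24}\right)} = \frac{2}{7 \left(O + \frac{1}{21} \cdot 28\right)} = \frac{2}{7 \left(O + \frac{4}{3}\right)} = \frac{2}{7 \left(\frac{4}{3} + O\right)}$)
$\left(Y{\left(1 \right)} + W{\left(Q{\left(-1,3 \right)},-3 \right)}\right)^{2} = \left(\frac{6}{7 \left(4 + 3 \cdot 1\right)} - 5\right)^{2} = \left(\frac{6}{7 \left(4 + 3\right)} - 5\right)^{2} = \left(\frac{6}{7 \cdot 7} - 5\right)^{2} = \left(\frac{6}{7} \cdot \frac{1}{7} - 5\right)^{2} = \left(\frac{6}{49} - 5\right)^{2} = \left(- \frac{239}{49}\right)^{2} = \frac{57121}{2401}$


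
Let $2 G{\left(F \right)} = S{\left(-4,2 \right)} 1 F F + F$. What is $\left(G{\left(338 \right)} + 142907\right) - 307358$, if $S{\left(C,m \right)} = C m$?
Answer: $-621258$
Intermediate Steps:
$G{\left(F \right)} = \frac{F}{2} - 4 F^{2}$ ($G{\left(F \right)} = \frac{\left(-4\right) 2 \cdot 1 F F + F}{2} = \frac{- 8 F F + F}{2} = \frac{- 8 F^{2} + F}{2} = \frac{F - 8 F^{2}}{2} = \frac{F}{2} - 4 F^{2}$)
$\left(G{\left(338 \right)} + 142907\right) - 307358 = \left(\frac{1}{2} \cdot 338 \left(1 - 2704\right) + 142907\right) - 307358 = \left(\frac{1}{2} \cdot 338 \left(-2703\right) + 142907\right) - 307358 = \left(-456807 + 142907\right) - 307358 = -313900 - 307358 = -621258$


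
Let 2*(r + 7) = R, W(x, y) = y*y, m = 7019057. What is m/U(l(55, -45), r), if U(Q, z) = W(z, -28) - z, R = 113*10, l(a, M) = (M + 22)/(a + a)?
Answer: 7019057/226 ≈ 31058.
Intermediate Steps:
l(a, M) = (22 + M)/(2*a) (l(a, M) = (22 + M)/((2*a)) = (22 + M)*(1/(2*a)) = (22 + M)/(2*a))
R = 1130
W(x, y) = y²
r = 558 (r = -7 + (½)*1130 = -7 + 565 = 558)
U(Q, z) = 784 - z (U(Q, z) = (-28)² - z = 784 - z)
m/U(l(55, -45), r) = 7019057/(784 - 1*558) = 7019057/(784 - 558) = 7019057/226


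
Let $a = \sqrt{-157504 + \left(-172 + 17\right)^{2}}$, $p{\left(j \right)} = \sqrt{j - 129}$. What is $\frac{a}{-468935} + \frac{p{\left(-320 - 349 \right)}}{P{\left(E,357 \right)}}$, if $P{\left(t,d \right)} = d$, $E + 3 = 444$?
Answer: $\frac{i \left(- 1071 \sqrt{14831} + 468935 \sqrt{798}\right)}{167409795} \approx 0.078349 i$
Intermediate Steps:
$E = 441$ ($E = -3 + 444 = 441$)
$p{\left(j \right)} = \sqrt{-129 + j}$
$a = 3 i \sqrt{14831}$ ($a = \sqrt{-157504 + \left(-155\right)^{2}} = \sqrt{-157504 + 24025} = \sqrt{-133479} = 3 i \sqrt{14831} \approx 365.35 i$)
$\frac{a}{-468935} + \frac{p{\left(-320 - 349 \right)}}{P{\left(E,357 \right)}} = \frac{3 i \sqrt{14831}}{-468935} + \frac{\sqrt{-129 - 669}}{357} = 3 i \sqrt{14831} \left(- \frac{1}{468935}\right) + \sqrt{-129 - 669} \cdot \frac{1}{357} = - \frac{3 i \sqrt{14831}}{468935} + \sqrt{-798} \cdot \frac{1}{357} = - \frac{3 i \sqrt{14831}}{468935} + i \sqrt{798} \cdot \frac{1}{357} = - \frac{3 i \sqrt{14831}}{468935} + \frac{i \sqrt{798}}{357}$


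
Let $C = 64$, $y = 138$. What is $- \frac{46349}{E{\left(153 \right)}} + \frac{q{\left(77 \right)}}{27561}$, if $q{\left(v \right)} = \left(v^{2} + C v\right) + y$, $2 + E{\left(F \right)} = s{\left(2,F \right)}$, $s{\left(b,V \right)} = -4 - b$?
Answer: $\frac{425837583}{73496} \approx 5794.0$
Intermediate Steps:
$E{\left(F \right)} = -8$ ($E{\left(F \right)} = -2 - 6 = -8$)
$q{\left(v \right)} = 138 + v^{2} + 64 v$ ($q{\left(v \right)} = \left(v^{2} + 64 v\right) + 138 = 138 + v^{2} + 64 v$)
$- \frac{46349}{E{\left(153 \right)}} + \frac{q{\left(77 \right)}}{27561} = - \frac{46349}{-8} + \frac{138 + 77^{2} + 64 \cdot 77}{27561} = \left(-46349\right) \left(- \frac{1}{8}\right) + \left(138 + 5929 + 4928\right) \frac{1}{27561} = \frac{46349}{8} + 10995 \cdot \frac{1}{27561} = \frac{46349}{8} + \frac{3665}{9187} = \frac{425837583}{73496}$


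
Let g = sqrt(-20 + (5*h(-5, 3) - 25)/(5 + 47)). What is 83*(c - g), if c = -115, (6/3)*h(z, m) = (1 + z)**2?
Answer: -9545 - 415*I*sqrt(533)/26 ≈ -9545.0 - 368.5*I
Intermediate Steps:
h(z, m) = (1 + z)**2/2
g = 5*I*sqrt(533)/26 (g = sqrt(-20 + (5*((1 - 5)**2/2) - 25)/(5 + 47)) = sqrt(-20 + (5*((1/2)*(-4)**2) - 25)/52) = sqrt(-20 + (5*((1/2)*16) - 25)*(1/52)) = sqrt(-20 + (5*8 - 25)*(1/52)) = sqrt(-20 + (40 - 25)*(1/52)) = sqrt(-20 + 15*(1/52)) = sqrt(-20 + 15/52) = sqrt(-1025/52) = 5*I*sqrt(533)/26 ≈ 4.4398*I)
83*(c - g) = 83*(-115 - 5*I*sqrt(533)/26) = -9545 - 415*I*sqrt(533)/26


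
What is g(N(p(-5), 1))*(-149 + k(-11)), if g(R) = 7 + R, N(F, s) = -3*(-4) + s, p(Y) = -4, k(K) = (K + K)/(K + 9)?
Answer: -2760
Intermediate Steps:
k(K) = 2*K/(9 + K) (k(K) = (2*K)/(9 + K) = 2*K/(9 + K))
N(F, s) = 12 + s
g(N(p(-5), 1))*(-149 + k(-11)) = (7 + (12 + 1))*(-149 + 2*(-11)/(9 - 11)) = (7 + 13)*(-149 + 2*(-11)/(-2)) = 20*(-149 + 2*(-11)*(-½)) = 20*(-149 + 11) = 20*(-138) = -2760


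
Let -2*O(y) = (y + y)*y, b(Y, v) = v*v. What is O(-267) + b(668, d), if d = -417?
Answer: 102600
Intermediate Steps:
b(Y, v) = v²
O(y) = -y² (O(y) = -(y + y)*y/2 = -2*y*y/2 = -y²)
O(-267) + b(668, d) = -1*(-267)² + (-417)² = -1*71289 + 173889 = -71289 + 173889 = 102600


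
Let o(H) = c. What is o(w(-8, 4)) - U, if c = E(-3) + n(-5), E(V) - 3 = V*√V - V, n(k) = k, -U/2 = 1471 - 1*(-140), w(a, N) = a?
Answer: 3223 - 3*I*√3 ≈ 3223.0 - 5.1962*I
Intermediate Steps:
U = -3222 (U = -2*(1471 - 1*(-140)) = -2*(1471 + 140) = -2*1611 = -3222)
E(V) = 3 + V^(3/2) - V (E(V) = 3 + (V*√V - V) = 3 + (V^(3/2) - V) = 3 + V^(3/2) - V)
c = 1 - 3*I*√3 (c = (3 + (-3)^(3/2) - 1*(-3)) - 5 = (3 - 3*I*√3 + 3) - 5 = (6 - 3*I*√3) - 5 = 1 - 3*I*√3 ≈ 1.0 - 5.1962*I)
o(H) = 1 - 3*I*√3
o(w(-8, 4)) - U = (1 - 3*I*√3) - 1*(-3222) = (1 - 3*I*√3) + 3222 = 3223 - 3*I*√3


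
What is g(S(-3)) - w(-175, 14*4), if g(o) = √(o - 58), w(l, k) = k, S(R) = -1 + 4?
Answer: -56 + I*√55 ≈ -56.0 + 7.4162*I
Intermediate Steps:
S(R) = 3
g(o) = √(-58 + o)
g(S(-3)) - w(-175, 14*4) = √(-58 + 3) - 14*4 = √(-55) - 1*56 = I*√55 - 56 = -56 + I*√55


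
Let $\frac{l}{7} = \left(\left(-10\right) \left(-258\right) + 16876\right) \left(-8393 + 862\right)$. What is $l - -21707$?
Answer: $-1025640245$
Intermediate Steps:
$l = -1025661952$ ($l = 7 \left(\left(-10\right) \left(-258\right) + 16876\right) \left(-8393 + 862\right) = 7 \left(2580 + 16876\right) \left(-7531\right) = 7 \cdot 19456 \left(-7531\right) = 7 \left(-146523136\right) = -1025661952$)
$l - -21707 = -1025661952 - -21707 = -1025661952 + 21707 = -1025640245$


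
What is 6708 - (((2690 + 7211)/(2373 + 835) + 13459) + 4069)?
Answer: -34720461/3208 ≈ -10823.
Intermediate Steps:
6708 - (((2690 + 7211)/(2373 + 835) + 13459) + 4069) = 6708 - ((9901/3208 + 13459) + 4069) = 6708 - (43186373/3208 + 4069) = 6708 - 1*56239725/3208 = 6708 - 56239725/3208 = -34720461/3208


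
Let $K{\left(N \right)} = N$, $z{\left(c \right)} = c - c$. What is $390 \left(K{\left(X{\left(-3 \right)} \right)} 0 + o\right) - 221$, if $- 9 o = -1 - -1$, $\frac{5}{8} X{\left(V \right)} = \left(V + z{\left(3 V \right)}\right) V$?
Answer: $-221$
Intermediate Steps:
$z{\left(c \right)} = 0$
$X{\left(V \right)} = \frac{8 V^{2}}{5}$ ($X{\left(V \right)} = \frac{8 \left(V + 0\right) V}{5} = \frac{8 V V}{5} = \frac{8 V^{2}}{5}$)
$o = 0$ ($o = - \frac{-1 - -1}{9} = - \frac{-1 + 1}{9} = \left(- \frac{1}{9}\right) 0 = 0$)
$390 \left(K{\left(X{\left(-3 \right)} \right)} 0 + o\right) - 221 = 390 \left(\frac{8 \left(-3\right)^{2}}{5} \cdot 0 + 0\right) - 221 = 390 \left(\frac{8}{5} \cdot 9 \cdot 0 + 0\right) - 221 = 390 \left(\frac{72}{5} \cdot 0 + 0\right) - 221 = 390 \left(0 + 0\right) - 221 = 390 \cdot 0 - 221 = 0 - 221 = -221$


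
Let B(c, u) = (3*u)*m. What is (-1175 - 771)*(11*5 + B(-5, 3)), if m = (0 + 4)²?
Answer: -387254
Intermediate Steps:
m = 16 (m = 4² = 16)
B(c, u) = 48*u (B(c, u) = (3*u)*16 = 48*u)
(-1175 - 771)*(11*5 + B(-5, 3)) = (-1175 - 771)*(11*5 + 48*3) = -1946*(55 + 144) = -1946*199 = -387254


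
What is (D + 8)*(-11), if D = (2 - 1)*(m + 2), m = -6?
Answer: -44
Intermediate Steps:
D = -4 (D = (2 - 1)*(-6 + 2) = 1*(-4) = -4)
(D + 8)*(-11) = (-4 + 8)*(-11) = 4*(-11) = -44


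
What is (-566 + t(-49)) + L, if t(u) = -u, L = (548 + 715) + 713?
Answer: 1459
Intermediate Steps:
L = 1976 (L = 1263 + 713 = 1976)
(-566 + t(-49)) + L = (-566 - 1*(-49)) + 1976 = (-566 + 49) + 1976 = -517 + 1976 = 1459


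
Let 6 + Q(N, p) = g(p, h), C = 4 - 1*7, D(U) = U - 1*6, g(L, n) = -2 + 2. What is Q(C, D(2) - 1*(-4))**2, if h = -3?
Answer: 36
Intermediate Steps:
g(L, n) = 0
D(U) = -6 + U (D(U) = U - 6 = -6 + U)
C = -3 (C = 4 - 7 = -3)
Q(N, p) = -6 (Q(N, p) = -6 + 0 = -6)
Q(C, D(2) - 1*(-4))**2 = (-6)**2 = 36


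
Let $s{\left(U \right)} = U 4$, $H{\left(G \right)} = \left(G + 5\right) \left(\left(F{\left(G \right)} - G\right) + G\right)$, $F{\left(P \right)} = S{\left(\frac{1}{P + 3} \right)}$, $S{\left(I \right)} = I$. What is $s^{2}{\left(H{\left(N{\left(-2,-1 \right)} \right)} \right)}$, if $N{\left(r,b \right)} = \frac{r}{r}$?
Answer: $36$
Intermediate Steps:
$N{\left(r,b \right)} = 1$
$F{\left(P \right)} = \frac{1}{3 + P}$ ($F{\left(P \right)} = \frac{1}{P + 3} = \frac{1}{3 + P}$)
$H{\left(G \right)} = \frac{5 + G}{3 + G}$ ($H{\left(G \right)} = \left(G + 5\right) \left(\left(\frac{1}{3 + G} - G\right) + G\right) = \frac{5 + G}{3 + G}$)
$s{\left(U \right)} = 4 U$
$s^{2}{\left(H{\left(N{\left(-2,-1 \right)} \right)} \right)} = \left(4 \frac{5 + 1}{3 + 1}\right)^{2} = \left(4 \cdot \frac{1}{4} \cdot 6\right)^{2} = \left(4 \cdot \frac{3}{2}\right)^{2} = 6^{2} = 36$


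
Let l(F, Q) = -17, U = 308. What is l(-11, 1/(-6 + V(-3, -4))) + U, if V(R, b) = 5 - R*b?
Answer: 291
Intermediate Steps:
V(R, b) = 5 - R*b
l(-11, 1/(-6 + V(-3, -4))) + U = -17 + 308 = 291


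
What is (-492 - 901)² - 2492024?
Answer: -551575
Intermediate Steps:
(-492 - 901)² - 2492024 = (-1393)² - 2492024 = 1940449 - 2492024 = -551575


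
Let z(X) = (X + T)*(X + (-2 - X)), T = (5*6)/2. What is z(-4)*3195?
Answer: -70290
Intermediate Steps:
T = 15 (T = 30*(½) = 15)
z(X) = -30 - 2*X (z(X) = (X + 15)*(X + (-2 - X)) = (15 + X)*(-2) = -30 - 2*X)
z(-4)*3195 = (-30 - 2*(-4))*3195 = (-30 + 8)*3195 = -22*3195 = -70290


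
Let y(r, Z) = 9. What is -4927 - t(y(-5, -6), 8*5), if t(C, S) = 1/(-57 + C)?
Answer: -236495/48 ≈ -4927.0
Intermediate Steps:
-4927 - t(y(-5, -6), 8*5) = -4927 - 1/(-57 + 9) = -4927 - 1/(-48) = -4927 - 1*(-1/48) = -4927 + 1/48 = -236495/48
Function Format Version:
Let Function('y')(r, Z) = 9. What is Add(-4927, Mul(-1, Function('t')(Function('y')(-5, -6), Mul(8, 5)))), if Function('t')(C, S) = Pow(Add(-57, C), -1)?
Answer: Rational(-236495, 48) ≈ -4927.0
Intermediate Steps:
Add(-4927, Mul(-1, Function('t')(Function('y')(-5, -6), Mul(8, 5)))) = Add(-4927, Mul(-1, Pow(Add(-57, 9), -1))) = Add(-4927, Mul(-1, Pow(-48, -1))) = Add(-4927, Mul(-1, Rational(-1, 48))) = Add(-4927, Rational(1, 48)) = Rational(-236495, 48)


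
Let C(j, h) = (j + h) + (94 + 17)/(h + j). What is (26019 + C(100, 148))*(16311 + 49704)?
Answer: 430043296905/248 ≈ 1.7340e+9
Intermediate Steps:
C(j, h) = h + j + 111/(h + j) (C(j, h) = (h + j) + 111/(h + j) = h + j + 111/(h + j))
(26019 + C(100, 148))*(16311 + 49704) = (26019 + (111 + 148**2 + 100**2 + 2*148*100)/(148 + 100))*(16311 + 49704) = (26019 + (111 + 21904 + 10000 + 29600)/248)*66015 = (26019 + (1/248)*61615)*66015 = (26019 + 61615/248)*66015 = (6514327/248)*66015 = 430043296905/248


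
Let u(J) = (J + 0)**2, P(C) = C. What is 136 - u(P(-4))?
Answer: 120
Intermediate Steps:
u(J) = J**2
136 - u(P(-4)) = 136 - 1*(-4)**2 = 136 - 1*16 = 136 - 16 = 120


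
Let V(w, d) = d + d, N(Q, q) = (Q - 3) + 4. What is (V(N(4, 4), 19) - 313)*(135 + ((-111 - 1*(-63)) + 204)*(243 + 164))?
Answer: -17497425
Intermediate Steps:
N(Q, q) = 1 + Q (N(Q, q) = (-3 + Q) + 4 = 1 + Q)
V(w, d) = 2*d
(V(N(4, 4), 19) - 313)*(135 + ((-111 - 1*(-63)) + 204)*(243 + 164)) = (2*19 - 313)*(135 + ((-111 - 1*(-63)) + 204)*(243 + 164)) = (38 - 313)*(135 + ((-111 + 63) + 204)*407) = -275*(135 + (-48 + 204)*407) = -275*(135 + 156*407) = -275*(135 + 63492) = -275*63627 = -17497425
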